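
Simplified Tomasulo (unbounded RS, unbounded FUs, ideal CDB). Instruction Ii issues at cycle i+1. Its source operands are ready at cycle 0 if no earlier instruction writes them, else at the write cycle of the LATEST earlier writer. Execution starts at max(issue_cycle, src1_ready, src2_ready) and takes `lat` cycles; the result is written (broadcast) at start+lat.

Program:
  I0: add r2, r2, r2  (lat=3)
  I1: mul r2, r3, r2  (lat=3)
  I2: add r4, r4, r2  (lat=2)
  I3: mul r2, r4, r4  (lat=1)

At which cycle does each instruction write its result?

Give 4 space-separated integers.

Answer: 4 7 9 10

Derivation:
I0 add r2: issue@1 deps=(None,None) exec_start@1 write@4
I1 mul r2: issue@2 deps=(None,0) exec_start@4 write@7
I2 add r4: issue@3 deps=(None,1) exec_start@7 write@9
I3 mul r2: issue@4 deps=(2,2) exec_start@9 write@10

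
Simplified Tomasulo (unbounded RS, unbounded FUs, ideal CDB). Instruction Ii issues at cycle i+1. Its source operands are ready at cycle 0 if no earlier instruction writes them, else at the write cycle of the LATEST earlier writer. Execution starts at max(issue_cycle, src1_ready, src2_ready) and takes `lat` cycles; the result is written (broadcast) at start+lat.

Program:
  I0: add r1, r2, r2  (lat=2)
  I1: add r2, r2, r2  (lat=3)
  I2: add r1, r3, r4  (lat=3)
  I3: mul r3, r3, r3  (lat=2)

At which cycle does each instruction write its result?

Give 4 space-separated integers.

Answer: 3 5 6 6

Derivation:
I0 add r1: issue@1 deps=(None,None) exec_start@1 write@3
I1 add r2: issue@2 deps=(None,None) exec_start@2 write@5
I2 add r1: issue@3 deps=(None,None) exec_start@3 write@6
I3 mul r3: issue@4 deps=(None,None) exec_start@4 write@6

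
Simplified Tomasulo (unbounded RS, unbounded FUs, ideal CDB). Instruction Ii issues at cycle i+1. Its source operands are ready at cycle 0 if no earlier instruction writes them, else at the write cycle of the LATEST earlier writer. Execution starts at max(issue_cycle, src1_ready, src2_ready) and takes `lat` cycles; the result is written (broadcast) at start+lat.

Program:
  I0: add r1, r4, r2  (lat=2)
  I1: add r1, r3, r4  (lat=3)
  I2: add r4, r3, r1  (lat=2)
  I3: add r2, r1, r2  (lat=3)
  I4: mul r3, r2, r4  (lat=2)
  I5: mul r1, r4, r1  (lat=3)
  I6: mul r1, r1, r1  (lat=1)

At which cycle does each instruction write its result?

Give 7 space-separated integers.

Answer: 3 5 7 8 10 10 11

Derivation:
I0 add r1: issue@1 deps=(None,None) exec_start@1 write@3
I1 add r1: issue@2 deps=(None,None) exec_start@2 write@5
I2 add r4: issue@3 deps=(None,1) exec_start@5 write@7
I3 add r2: issue@4 deps=(1,None) exec_start@5 write@8
I4 mul r3: issue@5 deps=(3,2) exec_start@8 write@10
I5 mul r1: issue@6 deps=(2,1) exec_start@7 write@10
I6 mul r1: issue@7 deps=(5,5) exec_start@10 write@11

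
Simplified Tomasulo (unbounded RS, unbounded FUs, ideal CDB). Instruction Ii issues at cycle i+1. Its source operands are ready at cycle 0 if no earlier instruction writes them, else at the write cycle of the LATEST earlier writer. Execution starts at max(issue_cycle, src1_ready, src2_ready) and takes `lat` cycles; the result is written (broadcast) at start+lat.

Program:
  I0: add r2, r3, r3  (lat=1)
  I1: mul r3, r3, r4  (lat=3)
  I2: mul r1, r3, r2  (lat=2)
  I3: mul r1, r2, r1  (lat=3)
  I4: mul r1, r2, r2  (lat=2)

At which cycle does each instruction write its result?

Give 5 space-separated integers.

Answer: 2 5 7 10 7

Derivation:
I0 add r2: issue@1 deps=(None,None) exec_start@1 write@2
I1 mul r3: issue@2 deps=(None,None) exec_start@2 write@5
I2 mul r1: issue@3 deps=(1,0) exec_start@5 write@7
I3 mul r1: issue@4 deps=(0,2) exec_start@7 write@10
I4 mul r1: issue@5 deps=(0,0) exec_start@5 write@7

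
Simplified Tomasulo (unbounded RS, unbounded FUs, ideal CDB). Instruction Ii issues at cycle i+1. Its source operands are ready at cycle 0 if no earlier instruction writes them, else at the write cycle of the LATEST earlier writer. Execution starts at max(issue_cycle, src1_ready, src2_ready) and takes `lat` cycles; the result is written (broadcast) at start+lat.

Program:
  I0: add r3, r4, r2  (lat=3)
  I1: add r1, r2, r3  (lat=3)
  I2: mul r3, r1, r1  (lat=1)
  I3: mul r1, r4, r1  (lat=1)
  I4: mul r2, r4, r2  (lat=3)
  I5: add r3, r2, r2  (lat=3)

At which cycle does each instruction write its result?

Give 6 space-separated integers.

I0 add r3: issue@1 deps=(None,None) exec_start@1 write@4
I1 add r1: issue@2 deps=(None,0) exec_start@4 write@7
I2 mul r3: issue@3 deps=(1,1) exec_start@7 write@8
I3 mul r1: issue@4 deps=(None,1) exec_start@7 write@8
I4 mul r2: issue@5 deps=(None,None) exec_start@5 write@8
I5 add r3: issue@6 deps=(4,4) exec_start@8 write@11

Answer: 4 7 8 8 8 11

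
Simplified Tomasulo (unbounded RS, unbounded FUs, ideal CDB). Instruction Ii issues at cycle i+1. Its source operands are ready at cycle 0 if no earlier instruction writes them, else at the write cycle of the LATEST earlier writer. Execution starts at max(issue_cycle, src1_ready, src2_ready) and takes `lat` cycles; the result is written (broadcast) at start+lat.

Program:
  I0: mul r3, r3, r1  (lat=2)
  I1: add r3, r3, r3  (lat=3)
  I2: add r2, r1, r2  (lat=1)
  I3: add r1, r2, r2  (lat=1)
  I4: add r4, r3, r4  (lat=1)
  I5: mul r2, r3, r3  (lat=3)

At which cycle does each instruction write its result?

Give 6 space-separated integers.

Answer: 3 6 4 5 7 9

Derivation:
I0 mul r3: issue@1 deps=(None,None) exec_start@1 write@3
I1 add r3: issue@2 deps=(0,0) exec_start@3 write@6
I2 add r2: issue@3 deps=(None,None) exec_start@3 write@4
I3 add r1: issue@4 deps=(2,2) exec_start@4 write@5
I4 add r4: issue@5 deps=(1,None) exec_start@6 write@7
I5 mul r2: issue@6 deps=(1,1) exec_start@6 write@9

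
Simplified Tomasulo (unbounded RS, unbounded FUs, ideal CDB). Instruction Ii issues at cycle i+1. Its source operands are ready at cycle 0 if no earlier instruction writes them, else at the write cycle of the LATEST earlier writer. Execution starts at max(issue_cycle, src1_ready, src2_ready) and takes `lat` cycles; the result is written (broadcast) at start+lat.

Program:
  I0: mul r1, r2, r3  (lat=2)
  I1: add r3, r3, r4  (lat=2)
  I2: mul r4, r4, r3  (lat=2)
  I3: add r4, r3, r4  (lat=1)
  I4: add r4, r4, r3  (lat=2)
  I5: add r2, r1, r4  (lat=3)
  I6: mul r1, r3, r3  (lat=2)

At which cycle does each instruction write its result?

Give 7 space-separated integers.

I0 mul r1: issue@1 deps=(None,None) exec_start@1 write@3
I1 add r3: issue@2 deps=(None,None) exec_start@2 write@4
I2 mul r4: issue@3 deps=(None,1) exec_start@4 write@6
I3 add r4: issue@4 deps=(1,2) exec_start@6 write@7
I4 add r4: issue@5 deps=(3,1) exec_start@7 write@9
I5 add r2: issue@6 deps=(0,4) exec_start@9 write@12
I6 mul r1: issue@7 deps=(1,1) exec_start@7 write@9

Answer: 3 4 6 7 9 12 9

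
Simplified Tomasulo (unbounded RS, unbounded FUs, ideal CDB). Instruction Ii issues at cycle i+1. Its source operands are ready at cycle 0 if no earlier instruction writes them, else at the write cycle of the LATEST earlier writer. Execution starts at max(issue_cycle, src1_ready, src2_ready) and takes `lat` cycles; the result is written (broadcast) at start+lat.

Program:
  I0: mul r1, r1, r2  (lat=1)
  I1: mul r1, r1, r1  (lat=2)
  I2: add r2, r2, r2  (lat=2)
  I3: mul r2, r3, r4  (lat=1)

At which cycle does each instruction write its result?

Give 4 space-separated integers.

I0 mul r1: issue@1 deps=(None,None) exec_start@1 write@2
I1 mul r1: issue@2 deps=(0,0) exec_start@2 write@4
I2 add r2: issue@3 deps=(None,None) exec_start@3 write@5
I3 mul r2: issue@4 deps=(None,None) exec_start@4 write@5

Answer: 2 4 5 5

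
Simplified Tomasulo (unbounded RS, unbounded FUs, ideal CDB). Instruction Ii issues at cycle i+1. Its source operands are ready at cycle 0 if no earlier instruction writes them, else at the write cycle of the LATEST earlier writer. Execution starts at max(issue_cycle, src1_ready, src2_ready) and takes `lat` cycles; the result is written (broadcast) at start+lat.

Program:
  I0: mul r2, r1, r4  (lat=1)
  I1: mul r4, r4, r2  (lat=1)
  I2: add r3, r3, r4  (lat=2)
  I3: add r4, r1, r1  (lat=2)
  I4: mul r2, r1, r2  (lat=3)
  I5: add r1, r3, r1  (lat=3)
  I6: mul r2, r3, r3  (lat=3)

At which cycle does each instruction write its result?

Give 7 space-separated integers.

Answer: 2 3 5 6 8 9 10

Derivation:
I0 mul r2: issue@1 deps=(None,None) exec_start@1 write@2
I1 mul r4: issue@2 deps=(None,0) exec_start@2 write@3
I2 add r3: issue@3 deps=(None,1) exec_start@3 write@5
I3 add r4: issue@4 deps=(None,None) exec_start@4 write@6
I4 mul r2: issue@5 deps=(None,0) exec_start@5 write@8
I5 add r1: issue@6 deps=(2,None) exec_start@6 write@9
I6 mul r2: issue@7 deps=(2,2) exec_start@7 write@10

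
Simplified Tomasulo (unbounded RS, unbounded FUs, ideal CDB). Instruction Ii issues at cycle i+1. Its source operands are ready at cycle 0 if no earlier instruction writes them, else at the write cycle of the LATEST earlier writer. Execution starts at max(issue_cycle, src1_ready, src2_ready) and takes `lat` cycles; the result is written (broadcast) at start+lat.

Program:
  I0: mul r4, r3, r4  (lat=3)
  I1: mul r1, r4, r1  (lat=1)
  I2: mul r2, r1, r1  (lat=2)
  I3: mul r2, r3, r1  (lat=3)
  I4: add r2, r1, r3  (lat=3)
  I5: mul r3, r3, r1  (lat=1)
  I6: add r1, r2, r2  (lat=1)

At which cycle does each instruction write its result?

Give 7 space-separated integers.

Answer: 4 5 7 8 8 7 9

Derivation:
I0 mul r4: issue@1 deps=(None,None) exec_start@1 write@4
I1 mul r1: issue@2 deps=(0,None) exec_start@4 write@5
I2 mul r2: issue@3 deps=(1,1) exec_start@5 write@7
I3 mul r2: issue@4 deps=(None,1) exec_start@5 write@8
I4 add r2: issue@5 deps=(1,None) exec_start@5 write@8
I5 mul r3: issue@6 deps=(None,1) exec_start@6 write@7
I6 add r1: issue@7 deps=(4,4) exec_start@8 write@9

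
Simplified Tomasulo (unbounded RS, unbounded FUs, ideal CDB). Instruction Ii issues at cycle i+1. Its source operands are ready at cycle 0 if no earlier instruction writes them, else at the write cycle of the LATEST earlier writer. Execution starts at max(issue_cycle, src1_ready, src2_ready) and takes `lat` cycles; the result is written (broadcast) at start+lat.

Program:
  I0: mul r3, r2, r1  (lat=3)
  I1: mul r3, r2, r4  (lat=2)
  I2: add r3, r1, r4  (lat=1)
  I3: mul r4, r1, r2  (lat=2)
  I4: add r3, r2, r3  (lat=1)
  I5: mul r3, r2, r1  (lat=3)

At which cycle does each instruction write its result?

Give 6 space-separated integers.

I0 mul r3: issue@1 deps=(None,None) exec_start@1 write@4
I1 mul r3: issue@2 deps=(None,None) exec_start@2 write@4
I2 add r3: issue@3 deps=(None,None) exec_start@3 write@4
I3 mul r4: issue@4 deps=(None,None) exec_start@4 write@6
I4 add r3: issue@5 deps=(None,2) exec_start@5 write@6
I5 mul r3: issue@6 deps=(None,None) exec_start@6 write@9

Answer: 4 4 4 6 6 9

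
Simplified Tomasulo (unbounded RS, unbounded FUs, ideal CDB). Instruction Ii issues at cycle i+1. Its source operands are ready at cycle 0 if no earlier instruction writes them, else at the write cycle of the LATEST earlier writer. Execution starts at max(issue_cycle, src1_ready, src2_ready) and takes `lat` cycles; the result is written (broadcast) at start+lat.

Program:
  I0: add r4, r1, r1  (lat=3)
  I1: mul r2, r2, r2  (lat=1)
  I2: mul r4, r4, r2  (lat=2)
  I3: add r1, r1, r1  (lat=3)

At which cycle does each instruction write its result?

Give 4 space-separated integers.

Answer: 4 3 6 7

Derivation:
I0 add r4: issue@1 deps=(None,None) exec_start@1 write@4
I1 mul r2: issue@2 deps=(None,None) exec_start@2 write@3
I2 mul r4: issue@3 deps=(0,1) exec_start@4 write@6
I3 add r1: issue@4 deps=(None,None) exec_start@4 write@7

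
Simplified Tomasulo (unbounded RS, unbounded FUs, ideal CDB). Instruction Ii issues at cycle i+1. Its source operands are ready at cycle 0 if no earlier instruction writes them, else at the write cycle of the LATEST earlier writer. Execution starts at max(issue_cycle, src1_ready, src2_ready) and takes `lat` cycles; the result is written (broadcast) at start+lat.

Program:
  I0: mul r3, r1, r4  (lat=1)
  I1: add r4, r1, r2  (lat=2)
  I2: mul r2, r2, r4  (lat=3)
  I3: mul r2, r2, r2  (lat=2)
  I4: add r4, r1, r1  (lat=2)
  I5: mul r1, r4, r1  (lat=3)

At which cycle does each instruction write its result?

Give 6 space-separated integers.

I0 mul r3: issue@1 deps=(None,None) exec_start@1 write@2
I1 add r4: issue@2 deps=(None,None) exec_start@2 write@4
I2 mul r2: issue@3 deps=(None,1) exec_start@4 write@7
I3 mul r2: issue@4 deps=(2,2) exec_start@7 write@9
I4 add r4: issue@5 deps=(None,None) exec_start@5 write@7
I5 mul r1: issue@6 deps=(4,None) exec_start@7 write@10

Answer: 2 4 7 9 7 10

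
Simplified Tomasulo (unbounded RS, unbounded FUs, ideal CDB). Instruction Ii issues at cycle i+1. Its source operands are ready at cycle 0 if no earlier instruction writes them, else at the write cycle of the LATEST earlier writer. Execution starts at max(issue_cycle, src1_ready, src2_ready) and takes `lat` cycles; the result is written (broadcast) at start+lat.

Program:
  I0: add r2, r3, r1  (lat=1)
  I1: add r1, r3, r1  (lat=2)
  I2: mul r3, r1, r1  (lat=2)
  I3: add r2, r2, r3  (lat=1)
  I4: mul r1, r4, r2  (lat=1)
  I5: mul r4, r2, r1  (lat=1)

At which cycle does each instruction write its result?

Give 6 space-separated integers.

I0 add r2: issue@1 deps=(None,None) exec_start@1 write@2
I1 add r1: issue@2 deps=(None,None) exec_start@2 write@4
I2 mul r3: issue@3 deps=(1,1) exec_start@4 write@6
I3 add r2: issue@4 deps=(0,2) exec_start@6 write@7
I4 mul r1: issue@5 deps=(None,3) exec_start@7 write@8
I5 mul r4: issue@6 deps=(3,4) exec_start@8 write@9

Answer: 2 4 6 7 8 9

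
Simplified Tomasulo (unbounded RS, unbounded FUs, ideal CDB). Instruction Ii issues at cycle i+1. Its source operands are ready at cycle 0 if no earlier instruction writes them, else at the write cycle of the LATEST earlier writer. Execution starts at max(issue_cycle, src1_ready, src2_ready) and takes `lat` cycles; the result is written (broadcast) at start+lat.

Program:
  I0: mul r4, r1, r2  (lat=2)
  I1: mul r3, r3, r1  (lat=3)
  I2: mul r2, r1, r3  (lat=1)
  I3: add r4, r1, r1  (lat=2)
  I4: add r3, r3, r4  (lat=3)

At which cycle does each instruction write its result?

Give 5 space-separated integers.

I0 mul r4: issue@1 deps=(None,None) exec_start@1 write@3
I1 mul r3: issue@2 deps=(None,None) exec_start@2 write@5
I2 mul r2: issue@3 deps=(None,1) exec_start@5 write@6
I3 add r4: issue@4 deps=(None,None) exec_start@4 write@6
I4 add r3: issue@5 deps=(1,3) exec_start@6 write@9

Answer: 3 5 6 6 9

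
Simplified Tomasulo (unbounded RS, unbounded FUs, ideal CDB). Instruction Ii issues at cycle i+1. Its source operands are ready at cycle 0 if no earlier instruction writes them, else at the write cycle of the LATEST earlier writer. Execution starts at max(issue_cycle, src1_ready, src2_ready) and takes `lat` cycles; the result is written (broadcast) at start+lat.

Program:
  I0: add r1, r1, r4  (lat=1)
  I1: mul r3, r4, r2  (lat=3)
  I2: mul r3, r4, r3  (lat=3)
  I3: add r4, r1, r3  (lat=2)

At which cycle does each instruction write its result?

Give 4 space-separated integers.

I0 add r1: issue@1 deps=(None,None) exec_start@1 write@2
I1 mul r3: issue@2 deps=(None,None) exec_start@2 write@5
I2 mul r3: issue@3 deps=(None,1) exec_start@5 write@8
I3 add r4: issue@4 deps=(0,2) exec_start@8 write@10

Answer: 2 5 8 10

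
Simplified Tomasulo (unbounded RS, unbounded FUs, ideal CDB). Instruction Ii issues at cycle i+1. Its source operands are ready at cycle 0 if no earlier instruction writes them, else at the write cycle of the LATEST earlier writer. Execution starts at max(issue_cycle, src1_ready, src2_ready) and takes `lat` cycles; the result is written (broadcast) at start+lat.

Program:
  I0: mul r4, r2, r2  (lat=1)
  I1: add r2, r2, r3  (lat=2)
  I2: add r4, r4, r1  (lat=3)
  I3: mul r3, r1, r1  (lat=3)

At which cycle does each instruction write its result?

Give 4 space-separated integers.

Answer: 2 4 6 7

Derivation:
I0 mul r4: issue@1 deps=(None,None) exec_start@1 write@2
I1 add r2: issue@2 deps=(None,None) exec_start@2 write@4
I2 add r4: issue@3 deps=(0,None) exec_start@3 write@6
I3 mul r3: issue@4 deps=(None,None) exec_start@4 write@7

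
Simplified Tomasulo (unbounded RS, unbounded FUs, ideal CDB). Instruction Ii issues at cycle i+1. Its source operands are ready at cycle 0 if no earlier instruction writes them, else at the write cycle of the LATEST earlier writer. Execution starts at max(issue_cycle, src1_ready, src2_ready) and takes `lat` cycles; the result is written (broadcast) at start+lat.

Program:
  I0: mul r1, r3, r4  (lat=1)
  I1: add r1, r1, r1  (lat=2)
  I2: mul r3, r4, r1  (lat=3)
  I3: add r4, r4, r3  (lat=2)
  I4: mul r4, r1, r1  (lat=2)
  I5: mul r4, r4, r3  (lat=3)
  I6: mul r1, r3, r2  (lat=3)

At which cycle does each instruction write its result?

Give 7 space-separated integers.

Answer: 2 4 7 9 7 10 10

Derivation:
I0 mul r1: issue@1 deps=(None,None) exec_start@1 write@2
I1 add r1: issue@2 deps=(0,0) exec_start@2 write@4
I2 mul r3: issue@3 deps=(None,1) exec_start@4 write@7
I3 add r4: issue@4 deps=(None,2) exec_start@7 write@9
I4 mul r4: issue@5 deps=(1,1) exec_start@5 write@7
I5 mul r4: issue@6 deps=(4,2) exec_start@7 write@10
I6 mul r1: issue@7 deps=(2,None) exec_start@7 write@10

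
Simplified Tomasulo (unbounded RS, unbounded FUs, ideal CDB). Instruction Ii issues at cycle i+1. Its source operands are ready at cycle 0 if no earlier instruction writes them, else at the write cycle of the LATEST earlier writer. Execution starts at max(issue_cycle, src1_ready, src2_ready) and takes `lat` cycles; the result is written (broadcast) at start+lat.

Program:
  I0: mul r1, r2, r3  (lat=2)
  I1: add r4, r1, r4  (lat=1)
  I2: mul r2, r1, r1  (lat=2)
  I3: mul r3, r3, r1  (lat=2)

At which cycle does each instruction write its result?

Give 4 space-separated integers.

I0 mul r1: issue@1 deps=(None,None) exec_start@1 write@3
I1 add r4: issue@2 deps=(0,None) exec_start@3 write@4
I2 mul r2: issue@3 deps=(0,0) exec_start@3 write@5
I3 mul r3: issue@4 deps=(None,0) exec_start@4 write@6

Answer: 3 4 5 6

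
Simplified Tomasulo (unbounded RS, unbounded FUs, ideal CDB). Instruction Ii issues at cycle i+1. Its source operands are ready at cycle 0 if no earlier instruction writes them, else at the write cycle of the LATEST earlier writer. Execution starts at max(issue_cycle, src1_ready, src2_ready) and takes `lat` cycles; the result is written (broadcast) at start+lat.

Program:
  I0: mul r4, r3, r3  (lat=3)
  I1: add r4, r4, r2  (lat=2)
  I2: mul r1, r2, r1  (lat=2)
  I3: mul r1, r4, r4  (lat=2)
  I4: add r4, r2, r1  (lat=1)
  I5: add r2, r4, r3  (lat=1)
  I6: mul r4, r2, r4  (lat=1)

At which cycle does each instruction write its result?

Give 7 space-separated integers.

Answer: 4 6 5 8 9 10 11

Derivation:
I0 mul r4: issue@1 deps=(None,None) exec_start@1 write@4
I1 add r4: issue@2 deps=(0,None) exec_start@4 write@6
I2 mul r1: issue@3 deps=(None,None) exec_start@3 write@5
I3 mul r1: issue@4 deps=(1,1) exec_start@6 write@8
I4 add r4: issue@5 deps=(None,3) exec_start@8 write@9
I5 add r2: issue@6 deps=(4,None) exec_start@9 write@10
I6 mul r4: issue@7 deps=(5,4) exec_start@10 write@11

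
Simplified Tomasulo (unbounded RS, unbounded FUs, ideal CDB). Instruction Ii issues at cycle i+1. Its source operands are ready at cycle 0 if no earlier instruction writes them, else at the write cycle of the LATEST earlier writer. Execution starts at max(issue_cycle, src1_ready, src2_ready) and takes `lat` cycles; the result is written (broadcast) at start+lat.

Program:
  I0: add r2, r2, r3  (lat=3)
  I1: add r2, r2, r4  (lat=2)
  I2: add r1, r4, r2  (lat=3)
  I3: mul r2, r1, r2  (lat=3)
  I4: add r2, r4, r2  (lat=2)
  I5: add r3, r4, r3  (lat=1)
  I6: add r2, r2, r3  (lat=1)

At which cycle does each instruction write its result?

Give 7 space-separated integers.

I0 add r2: issue@1 deps=(None,None) exec_start@1 write@4
I1 add r2: issue@2 deps=(0,None) exec_start@4 write@6
I2 add r1: issue@3 deps=(None,1) exec_start@6 write@9
I3 mul r2: issue@4 deps=(2,1) exec_start@9 write@12
I4 add r2: issue@5 deps=(None,3) exec_start@12 write@14
I5 add r3: issue@6 deps=(None,None) exec_start@6 write@7
I6 add r2: issue@7 deps=(4,5) exec_start@14 write@15

Answer: 4 6 9 12 14 7 15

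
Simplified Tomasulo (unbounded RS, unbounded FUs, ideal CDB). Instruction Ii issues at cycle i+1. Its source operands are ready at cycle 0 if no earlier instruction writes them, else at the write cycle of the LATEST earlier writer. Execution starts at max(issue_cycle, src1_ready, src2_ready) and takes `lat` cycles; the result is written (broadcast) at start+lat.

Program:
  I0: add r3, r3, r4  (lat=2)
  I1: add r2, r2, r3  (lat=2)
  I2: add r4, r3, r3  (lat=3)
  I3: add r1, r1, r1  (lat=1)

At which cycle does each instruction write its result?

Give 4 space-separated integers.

I0 add r3: issue@1 deps=(None,None) exec_start@1 write@3
I1 add r2: issue@2 deps=(None,0) exec_start@3 write@5
I2 add r4: issue@3 deps=(0,0) exec_start@3 write@6
I3 add r1: issue@4 deps=(None,None) exec_start@4 write@5

Answer: 3 5 6 5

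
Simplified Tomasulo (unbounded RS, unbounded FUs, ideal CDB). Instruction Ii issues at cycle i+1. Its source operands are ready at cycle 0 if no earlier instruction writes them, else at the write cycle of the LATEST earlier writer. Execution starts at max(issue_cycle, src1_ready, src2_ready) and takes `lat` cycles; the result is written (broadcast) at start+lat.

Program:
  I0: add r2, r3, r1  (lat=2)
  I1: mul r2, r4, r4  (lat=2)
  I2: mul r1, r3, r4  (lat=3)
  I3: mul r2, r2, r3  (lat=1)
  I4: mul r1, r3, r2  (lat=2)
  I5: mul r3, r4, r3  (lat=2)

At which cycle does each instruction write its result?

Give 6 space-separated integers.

I0 add r2: issue@1 deps=(None,None) exec_start@1 write@3
I1 mul r2: issue@2 deps=(None,None) exec_start@2 write@4
I2 mul r1: issue@3 deps=(None,None) exec_start@3 write@6
I3 mul r2: issue@4 deps=(1,None) exec_start@4 write@5
I4 mul r1: issue@5 deps=(None,3) exec_start@5 write@7
I5 mul r3: issue@6 deps=(None,None) exec_start@6 write@8

Answer: 3 4 6 5 7 8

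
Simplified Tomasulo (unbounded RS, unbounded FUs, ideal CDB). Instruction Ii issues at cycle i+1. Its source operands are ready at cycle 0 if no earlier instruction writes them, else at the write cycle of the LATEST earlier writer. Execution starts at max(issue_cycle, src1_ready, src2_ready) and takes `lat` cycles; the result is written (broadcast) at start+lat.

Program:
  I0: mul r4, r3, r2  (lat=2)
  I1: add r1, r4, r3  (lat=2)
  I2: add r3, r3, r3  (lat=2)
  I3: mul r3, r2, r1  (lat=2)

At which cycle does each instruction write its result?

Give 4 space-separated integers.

Answer: 3 5 5 7

Derivation:
I0 mul r4: issue@1 deps=(None,None) exec_start@1 write@3
I1 add r1: issue@2 deps=(0,None) exec_start@3 write@5
I2 add r3: issue@3 deps=(None,None) exec_start@3 write@5
I3 mul r3: issue@4 deps=(None,1) exec_start@5 write@7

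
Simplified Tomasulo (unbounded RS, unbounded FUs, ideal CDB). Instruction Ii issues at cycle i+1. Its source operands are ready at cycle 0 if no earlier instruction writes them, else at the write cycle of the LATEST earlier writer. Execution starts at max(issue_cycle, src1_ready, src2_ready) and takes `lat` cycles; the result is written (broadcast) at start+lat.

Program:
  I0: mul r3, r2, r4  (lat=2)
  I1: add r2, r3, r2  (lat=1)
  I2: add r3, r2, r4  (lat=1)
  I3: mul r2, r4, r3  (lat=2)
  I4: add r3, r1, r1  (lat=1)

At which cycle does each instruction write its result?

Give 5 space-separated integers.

Answer: 3 4 5 7 6

Derivation:
I0 mul r3: issue@1 deps=(None,None) exec_start@1 write@3
I1 add r2: issue@2 deps=(0,None) exec_start@3 write@4
I2 add r3: issue@3 deps=(1,None) exec_start@4 write@5
I3 mul r2: issue@4 deps=(None,2) exec_start@5 write@7
I4 add r3: issue@5 deps=(None,None) exec_start@5 write@6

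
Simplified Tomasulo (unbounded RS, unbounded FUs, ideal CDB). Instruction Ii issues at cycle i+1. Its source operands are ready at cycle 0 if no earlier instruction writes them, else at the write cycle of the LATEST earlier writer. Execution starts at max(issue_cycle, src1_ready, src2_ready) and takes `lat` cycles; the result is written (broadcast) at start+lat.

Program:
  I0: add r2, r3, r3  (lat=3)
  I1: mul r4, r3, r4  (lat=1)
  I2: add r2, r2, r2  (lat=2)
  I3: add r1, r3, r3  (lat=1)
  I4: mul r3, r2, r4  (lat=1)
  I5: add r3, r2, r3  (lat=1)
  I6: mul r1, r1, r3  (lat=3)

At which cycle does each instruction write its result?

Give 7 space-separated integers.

Answer: 4 3 6 5 7 8 11

Derivation:
I0 add r2: issue@1 deps=(None,None) exec_start@1 write@4
I1 mul r4: issue@2 deps=(None,None) exec_start@2 write@3
I2 add r2: issue@3 deps=(0,0) exec_start@4 write@6
I3 add r1: issue@4 deps=(None,None) exec_start@4 write@5
I4 mul r3: issue@5 deps=(2,1) exec_start@6 write@7
I5 add r3: issue@6 deps=(2,4) exec_start@7 write@8
I6 mul r1: issue@7 deps=(3,5) exec_start@8 write@11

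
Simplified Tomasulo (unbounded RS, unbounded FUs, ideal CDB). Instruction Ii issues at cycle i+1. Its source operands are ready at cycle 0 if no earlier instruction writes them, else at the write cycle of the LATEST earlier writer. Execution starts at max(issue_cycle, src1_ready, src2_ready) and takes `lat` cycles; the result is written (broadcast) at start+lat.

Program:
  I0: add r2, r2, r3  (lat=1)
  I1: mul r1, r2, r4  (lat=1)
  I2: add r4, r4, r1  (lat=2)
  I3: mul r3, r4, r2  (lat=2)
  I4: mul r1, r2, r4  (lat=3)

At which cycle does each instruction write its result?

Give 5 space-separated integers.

I0 add r2: issue@1 deps=(None,None) exec_start@1 write@2
I1 mul r1: issue@2 deps=(0,None) exec_start@2 write@3
I2 add r4: issue@3 deps=(None,1) exec_start@3 write@5
I3 mul r3: issue@4 deps=(2,0) exec_start@5 write@7
I4 mul r1: issue@5 deps=(0,2) exec_start@5 write@8

Answer: 2 3 5 7 8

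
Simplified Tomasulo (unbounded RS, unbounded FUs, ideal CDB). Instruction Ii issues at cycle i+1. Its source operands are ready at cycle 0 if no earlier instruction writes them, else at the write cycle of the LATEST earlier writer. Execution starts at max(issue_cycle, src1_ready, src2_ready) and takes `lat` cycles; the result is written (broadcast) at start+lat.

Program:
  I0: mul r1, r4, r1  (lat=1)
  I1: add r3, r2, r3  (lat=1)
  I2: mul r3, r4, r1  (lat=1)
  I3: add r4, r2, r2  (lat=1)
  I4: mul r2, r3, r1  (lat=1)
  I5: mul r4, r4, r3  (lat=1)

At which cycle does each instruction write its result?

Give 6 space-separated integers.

Answer: 2 3 4 5 6 7

Derivation:
I0 mul r1: issue@1 deps=(None,None) exec_start@1 write@2
I1 add r3: issue@2 deps=(None,None) exec_start@2 write@3
I2 mul r3: issue@3 deps=(None,0) exec_start@3 write@4
I3 add r4: issue@4 deps=(None,None) exec_start@4 write@5
I4 mul r2: issue@5 deps=(2,0) exec_start@5 write@6
I5 mul r4: issue@6 deps=(3,2) exec_start@6 write@7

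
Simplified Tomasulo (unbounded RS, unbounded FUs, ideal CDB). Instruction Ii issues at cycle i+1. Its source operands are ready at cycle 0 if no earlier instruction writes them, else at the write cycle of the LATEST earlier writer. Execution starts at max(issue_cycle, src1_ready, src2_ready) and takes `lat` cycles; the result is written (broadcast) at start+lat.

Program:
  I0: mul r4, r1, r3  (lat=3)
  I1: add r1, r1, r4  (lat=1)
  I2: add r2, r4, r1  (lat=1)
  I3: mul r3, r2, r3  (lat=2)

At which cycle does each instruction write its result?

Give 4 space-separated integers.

I0 mul r4: issue@1 deps=(None,None) exec_start@1 write@4
I1 add r1: issue@2 deps=(None,0) exec_start@4 write@5
I2 add r2: issue@3 deps=(0,1) exec_start@5 write@6
I3 mul r3: issue@4 deps=(2,None) exec_start@6 write@8

Answer: 4 5 6 8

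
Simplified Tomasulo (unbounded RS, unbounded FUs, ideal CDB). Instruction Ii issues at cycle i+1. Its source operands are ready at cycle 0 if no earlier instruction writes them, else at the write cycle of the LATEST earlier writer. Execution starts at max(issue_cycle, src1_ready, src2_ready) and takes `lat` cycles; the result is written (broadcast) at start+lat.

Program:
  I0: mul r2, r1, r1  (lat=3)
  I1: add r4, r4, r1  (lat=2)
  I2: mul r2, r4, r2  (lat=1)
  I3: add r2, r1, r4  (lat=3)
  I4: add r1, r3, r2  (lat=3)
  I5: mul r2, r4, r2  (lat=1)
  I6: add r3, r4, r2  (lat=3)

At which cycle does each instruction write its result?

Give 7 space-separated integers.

I0 mul r2: issue@1 deps=(None,None) exec_start@1 write@4
I1 add r4: issue@2 deps=(None,None) exec_start@2 write@4
I2 mul r2: issue@3 deps=(1,0) exec_start@4 write@5
I3 add r2: issue@4 deps=(None,1) exec_start@4 write@7
I4 add r1: issue@5 deps=(None,3) exec_start@7 write@10
I5 mul r2: issue@6 deps=(1,3) exec_start@7 write@8
I6 add r3: issue@7 deps=(1,5) exec_start@8 write@11

Answer: 4 4 5 7 10 8 11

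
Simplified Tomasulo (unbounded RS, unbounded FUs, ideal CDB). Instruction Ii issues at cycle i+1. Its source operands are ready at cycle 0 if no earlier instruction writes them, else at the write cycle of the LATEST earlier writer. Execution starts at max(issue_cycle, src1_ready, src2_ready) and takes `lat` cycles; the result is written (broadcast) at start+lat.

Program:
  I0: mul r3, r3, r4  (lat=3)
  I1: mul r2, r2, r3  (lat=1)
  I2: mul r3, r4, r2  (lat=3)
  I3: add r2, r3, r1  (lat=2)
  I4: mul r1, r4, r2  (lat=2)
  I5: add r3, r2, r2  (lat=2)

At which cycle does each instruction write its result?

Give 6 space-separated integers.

I0 mul r3: issue@1 deps=(None,None) exec_start@1 write@4
I1 mul r2: issue@2 deps=(None,0) exec_start@4 write@5
I2 mul r3: issue@3 deps=(None,1) exec_start@5 write@8
I3 add r2: issue@4 deps=(2,None) exec_start@8 write@10
I4 mul r1: issue@5 deps=(None,3) exec_start@10 write@12
I5 add r3: issue@6 deps=(3,3) exec_start@10 write@12

Answer: 4 5 8 10 12 12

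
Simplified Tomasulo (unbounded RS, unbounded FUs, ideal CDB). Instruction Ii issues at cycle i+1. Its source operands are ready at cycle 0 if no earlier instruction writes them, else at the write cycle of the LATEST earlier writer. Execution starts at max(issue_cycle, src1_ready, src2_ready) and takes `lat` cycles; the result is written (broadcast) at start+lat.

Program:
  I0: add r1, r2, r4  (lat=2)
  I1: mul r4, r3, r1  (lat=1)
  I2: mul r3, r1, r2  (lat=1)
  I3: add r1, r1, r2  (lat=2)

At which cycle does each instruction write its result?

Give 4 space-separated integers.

I0 add r1: issue@1 deps=(None,None) exec_start@1 write@3
I1 mul r4: issue@2 deps=(None,0) exec_start@3 write@4
I2 mul r3: issue@3 deps=(0,None) exec_start@3 write@4
I3 add r1: issue@4 deps=(0,None) exec_start@4 write@6

Answer: 3 4 4 6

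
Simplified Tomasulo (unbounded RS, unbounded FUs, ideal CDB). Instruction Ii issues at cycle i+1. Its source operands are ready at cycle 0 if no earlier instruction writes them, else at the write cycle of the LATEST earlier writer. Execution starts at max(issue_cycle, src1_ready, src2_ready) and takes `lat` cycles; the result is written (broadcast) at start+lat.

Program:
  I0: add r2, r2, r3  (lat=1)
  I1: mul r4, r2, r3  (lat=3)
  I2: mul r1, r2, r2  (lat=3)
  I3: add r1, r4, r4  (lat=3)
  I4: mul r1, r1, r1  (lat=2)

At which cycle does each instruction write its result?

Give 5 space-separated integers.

Answer: 2 5 6 8 10

Derivation:
I0 add r2: issue@1 deps=(None,None) exec_start@1 write@2
I1 mul r4: issue@2 deps=(0,None) exec_start@2 write@5
I2 mul r1: issue@3 deps=(0,0) exec_start@3 write@6
I3 add r1: issue@4 deps=(1,1) exec_start@5 write@8
I4 mul r1: issue@5 deps=(3,3) exec_start@8 write@10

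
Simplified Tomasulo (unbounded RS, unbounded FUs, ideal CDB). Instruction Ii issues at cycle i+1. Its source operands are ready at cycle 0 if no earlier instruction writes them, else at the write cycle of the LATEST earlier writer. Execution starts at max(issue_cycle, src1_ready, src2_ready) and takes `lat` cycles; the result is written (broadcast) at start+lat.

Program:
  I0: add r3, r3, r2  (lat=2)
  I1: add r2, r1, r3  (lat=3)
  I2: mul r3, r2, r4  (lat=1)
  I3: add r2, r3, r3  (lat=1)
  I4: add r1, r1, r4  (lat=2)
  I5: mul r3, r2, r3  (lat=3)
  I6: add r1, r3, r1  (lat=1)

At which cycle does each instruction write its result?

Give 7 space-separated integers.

I0 add r3: issue@1 deps=(None,None) exec_start@1 write@3
I1 add r2: issue@2 deps=(None,0) exec_start@3 write@6
I2 mul r3: issue@3 deps=(1,None) exec_start@6 write@7
I3 add r2: issue@4 deps=(2,2) exec_start@7 write@8
I4 add r1: issue@5 deps=(None,None) exec_start@5 write@7
I5 mul r3: issue@6 deps=(3,2) exec_start@8 write@11
I6 add r1: issue@7 deps=(5,4) exec_start@11 write@12

Answer: 3 6 7 8 7 11 12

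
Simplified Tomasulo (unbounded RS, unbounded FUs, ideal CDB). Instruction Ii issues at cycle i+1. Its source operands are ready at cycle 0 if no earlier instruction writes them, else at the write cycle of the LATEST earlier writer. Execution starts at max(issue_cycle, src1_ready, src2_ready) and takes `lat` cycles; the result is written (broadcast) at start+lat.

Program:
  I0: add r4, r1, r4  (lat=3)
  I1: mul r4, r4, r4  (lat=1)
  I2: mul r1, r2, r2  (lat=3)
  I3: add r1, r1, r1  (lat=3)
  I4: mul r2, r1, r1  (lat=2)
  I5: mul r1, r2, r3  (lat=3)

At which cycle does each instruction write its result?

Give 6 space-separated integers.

Answer: 4 5 6 9 11 14

Derivation:
I0 add r4: issue@1 deps=(None,None) exec_start@1 write@4
I1 mul r4: issue@2 deps=(0,0) exec_start@4 write@5
I2 mul r1: issue@3 deps=(None,None) exec_start@3 write@6
I3 add r1: issue@4 deps=(2,2) exec_start@6 write@9
I4 mul r2: issue@5 deps=(3,3) exec_start@9 write@11
I5 mul r1: issue@6 deps=(4,None) exec_start@11 write@14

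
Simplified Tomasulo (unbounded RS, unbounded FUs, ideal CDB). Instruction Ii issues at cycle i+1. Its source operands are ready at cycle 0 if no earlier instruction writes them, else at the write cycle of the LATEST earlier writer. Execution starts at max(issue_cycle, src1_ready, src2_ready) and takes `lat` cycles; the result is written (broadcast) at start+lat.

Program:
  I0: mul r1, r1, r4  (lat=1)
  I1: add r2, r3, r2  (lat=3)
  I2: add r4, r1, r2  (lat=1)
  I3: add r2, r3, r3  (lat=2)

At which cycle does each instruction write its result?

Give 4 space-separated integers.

Answer: 2 5 6 6

Derivation:
I0 mul r1: issue@1 deps=(None,None) exec_start@1 write@2
I1 add r2: issue@2 deps=(None,None) exec_start@2 write@5
I2 add r4: issue@3 deps=(0,1) exec_start@5 write@6
I3 add r2: issue@4 deps=(None,None) exec_start@4 write@6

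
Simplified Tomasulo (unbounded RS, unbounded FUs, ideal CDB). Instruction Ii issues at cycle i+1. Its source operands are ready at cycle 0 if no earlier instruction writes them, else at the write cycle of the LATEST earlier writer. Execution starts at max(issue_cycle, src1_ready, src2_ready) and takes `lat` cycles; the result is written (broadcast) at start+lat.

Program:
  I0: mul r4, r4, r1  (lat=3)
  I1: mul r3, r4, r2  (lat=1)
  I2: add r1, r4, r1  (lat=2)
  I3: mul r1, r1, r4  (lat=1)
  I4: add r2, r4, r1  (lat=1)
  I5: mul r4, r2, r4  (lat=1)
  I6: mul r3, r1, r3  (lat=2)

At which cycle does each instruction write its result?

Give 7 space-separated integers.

Answer: 4 5 6 7 8 9 9

Derivation:
I0 mul r4: issue@1 deps=(None,None) exec_start@1 write@4
I1 mul r3: issue@2 deps=(0,None) exec_start@4 write@5
I2 add r1: issue@3 deps=(0,None) exec_start@4 write@6
I3 mul r1: issue@4 deps=(2,0) exec_start@6 write@7
I4 add r2: issue@5 deps=(0,3) exec_start@7 write@8
I5 mul r4: issue@6 deps=(4,0) exec_start@8 write@9
I6 mul r3: issue@7 deps=(3,1) exec_start@7 write@9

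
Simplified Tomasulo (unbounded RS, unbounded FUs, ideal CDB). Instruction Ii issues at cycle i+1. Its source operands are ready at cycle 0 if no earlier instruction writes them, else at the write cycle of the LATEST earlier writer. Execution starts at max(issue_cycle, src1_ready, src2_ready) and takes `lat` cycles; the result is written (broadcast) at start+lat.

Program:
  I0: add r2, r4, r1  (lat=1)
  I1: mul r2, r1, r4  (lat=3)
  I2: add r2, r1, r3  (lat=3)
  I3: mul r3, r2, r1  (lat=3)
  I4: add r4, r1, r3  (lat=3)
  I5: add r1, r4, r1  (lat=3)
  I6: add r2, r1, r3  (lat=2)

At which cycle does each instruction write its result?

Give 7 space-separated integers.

Answer: 2 5 6 9 12 15 17

Derivation:
I0 add r2: issue@1 deps=(None,None) exec_start@1 write@2
I1 mul r2: issue@2 deps=(None,None) exec_start@2 write@5
I2 add r2: issue@3 deps=(None,None) exec_start@3 write@6
I3 mul r3: issue@4 deps=(2,None) exec_start@6 write@9
I4 add r4: issue@5 deps=(None,3) exec_start@9 write@12
I5 add r1: issue@6 deps=(4,None) exec_start@12 write@15
I6 add r2: issue@7 deps=(5,3) exec_start@15 write@17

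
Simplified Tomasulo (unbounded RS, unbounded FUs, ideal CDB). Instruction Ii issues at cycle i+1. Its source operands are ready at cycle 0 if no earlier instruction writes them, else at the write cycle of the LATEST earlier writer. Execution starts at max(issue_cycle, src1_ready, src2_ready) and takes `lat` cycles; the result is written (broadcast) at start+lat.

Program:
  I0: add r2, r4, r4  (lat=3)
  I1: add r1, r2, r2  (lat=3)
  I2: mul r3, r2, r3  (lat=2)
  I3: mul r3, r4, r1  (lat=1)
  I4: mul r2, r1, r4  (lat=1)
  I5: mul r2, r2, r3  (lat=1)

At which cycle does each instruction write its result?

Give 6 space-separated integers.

Answer: 4 7 6 8 8 9

Derivation:
I0 add r2: issue@1 deps=(None,None) exec_start@1 write@4
I1 add r1: issue@2 deps=(0,0) exec_start@4 write@7
I2 mul r3: issue@3 deps=(0,None) exec_start@4 write@6
I3 mul r3: issue@4 deps=(None,1) exec_start@7 write@8
I4 mul r2: issue@5 deps=(1,None) exec_start@7 write@8
I5 mul r2: issue@6 deps=(4,3) exec_start@8 write@9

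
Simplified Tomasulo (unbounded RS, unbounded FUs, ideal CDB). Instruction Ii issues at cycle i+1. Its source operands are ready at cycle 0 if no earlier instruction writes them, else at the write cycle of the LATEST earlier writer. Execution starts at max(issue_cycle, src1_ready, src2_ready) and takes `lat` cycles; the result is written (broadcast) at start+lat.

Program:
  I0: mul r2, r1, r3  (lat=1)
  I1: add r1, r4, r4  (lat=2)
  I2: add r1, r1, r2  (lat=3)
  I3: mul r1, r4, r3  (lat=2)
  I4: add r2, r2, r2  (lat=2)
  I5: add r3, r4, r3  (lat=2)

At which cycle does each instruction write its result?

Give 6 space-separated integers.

Answer: 2 4 7 6 7 8

Derivation:
I0 mul r2: issue@1 deps=(None,None) exec_start@1 write@2
I1 add r1: issue@2 deps=(None,None) exec_start@2 write@4
I2 add r1: issue@3 deps=(1,0) exec_start@4 write@7
I3 mul r1: issue@4 deps=(None,None) exec_start@4 write@6
I4 add r2: issue@5 deps=(0,0) exec_start@5 write@7
I5 add r3: issue@6 deps=(None,None) exec_start@6 write@8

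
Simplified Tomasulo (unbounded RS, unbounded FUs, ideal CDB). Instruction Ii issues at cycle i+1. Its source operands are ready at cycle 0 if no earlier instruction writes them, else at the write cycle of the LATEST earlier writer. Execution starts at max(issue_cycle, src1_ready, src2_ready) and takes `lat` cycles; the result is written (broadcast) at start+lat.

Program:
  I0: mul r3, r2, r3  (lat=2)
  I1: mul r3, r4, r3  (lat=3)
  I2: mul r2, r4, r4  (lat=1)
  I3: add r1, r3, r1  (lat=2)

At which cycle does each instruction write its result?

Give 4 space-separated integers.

Answer: 3 6 4 8

Derivation:
I0 mul r3: issue@1 deps=(None,None) exec_start@1 write@3
I1 mul r3: issue@2 deps=(None,0) exec_start@3 write@6
I2 mul r2: issue@3 deps=(None,None) exec_start@3 write@4
I3 add r1: issue@4 deps=(1,None) exec_start@6 write@8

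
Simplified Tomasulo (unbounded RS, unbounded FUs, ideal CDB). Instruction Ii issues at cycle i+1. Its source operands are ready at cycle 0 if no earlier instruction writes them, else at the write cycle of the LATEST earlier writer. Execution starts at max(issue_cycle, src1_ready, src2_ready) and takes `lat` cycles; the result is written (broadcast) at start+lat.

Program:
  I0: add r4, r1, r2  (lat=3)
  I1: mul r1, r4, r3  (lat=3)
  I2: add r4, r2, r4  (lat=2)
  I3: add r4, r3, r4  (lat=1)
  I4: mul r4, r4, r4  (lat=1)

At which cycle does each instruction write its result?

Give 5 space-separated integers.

I0 add r4: issue@1 deps=(None,None) exec_start@1 write@4
I1 mul r1: issue@2 deps=(0,None) exec_start@4 write@7
I2 add r4: issue@3 deps=(None,0) exec_start@4 write@6
I3 add r4: issue@4 deps=(None,2) exec_start@6 write@7
I4 mul r4: issue@5 deps=(3,3) exec_start@7 write@8

Answer: 4 7 6 7 8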